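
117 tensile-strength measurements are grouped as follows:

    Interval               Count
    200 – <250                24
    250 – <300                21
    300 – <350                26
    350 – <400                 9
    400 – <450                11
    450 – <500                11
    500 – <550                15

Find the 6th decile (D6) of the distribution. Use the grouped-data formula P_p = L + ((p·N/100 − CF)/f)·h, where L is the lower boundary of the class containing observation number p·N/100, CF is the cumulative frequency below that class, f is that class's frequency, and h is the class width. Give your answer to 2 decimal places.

348.46

N = 117; target position k = 60/100 · 117 = 70.2.
Cumulative frequencies: 24, 45, 71, 80, 91, 102, 117.
Observation 70.2 falls in the class 300 – <350.
L = 300, CF = 45, f = 26, h = 50.
P60 = 300 + ((70.2 − 45)/26)·50 = 300 + 48.4615 = 348.462.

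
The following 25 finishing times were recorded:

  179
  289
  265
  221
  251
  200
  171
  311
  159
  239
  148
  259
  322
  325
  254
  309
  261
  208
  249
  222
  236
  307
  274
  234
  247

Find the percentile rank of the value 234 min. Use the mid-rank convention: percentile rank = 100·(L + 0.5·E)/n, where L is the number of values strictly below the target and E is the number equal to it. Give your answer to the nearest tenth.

34.0

Sorted: 148, 159, 171, 179, 200, 208, 221, 222, 234, 236, 239, 247, 249, 251, 254, 259, 261, 265, 274, 289, 307, 309, 311, 322, 325.
Count below 234: L = 8; count equal: E = 1; n = 25.
Percentile rank = 100·(8 + 0.5·1)/25 = 100·8.5/25 = 34.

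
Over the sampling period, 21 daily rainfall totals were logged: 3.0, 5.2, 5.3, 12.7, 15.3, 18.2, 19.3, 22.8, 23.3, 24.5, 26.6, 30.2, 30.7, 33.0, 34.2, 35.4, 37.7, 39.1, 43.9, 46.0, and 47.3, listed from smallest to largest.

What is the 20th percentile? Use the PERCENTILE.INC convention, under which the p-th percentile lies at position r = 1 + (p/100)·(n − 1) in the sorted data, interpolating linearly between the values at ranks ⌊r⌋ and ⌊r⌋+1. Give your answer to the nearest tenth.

n = 21.
r = 1 + (20/100)·(21 − 1) = 1 + 4 = 5.
r is an integer, so P20 is the value at rank 5: 15.3.

15.3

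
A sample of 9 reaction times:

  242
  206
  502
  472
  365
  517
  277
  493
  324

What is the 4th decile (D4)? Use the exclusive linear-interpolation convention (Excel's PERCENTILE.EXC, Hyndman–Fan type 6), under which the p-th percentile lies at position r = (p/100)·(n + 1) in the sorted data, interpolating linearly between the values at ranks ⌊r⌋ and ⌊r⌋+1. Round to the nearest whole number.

324

Sorted: 206, 242, 277, 324, 365, 472, 493, 502, 517.
n = 9.
r = (40/100)·(9 + 1) = 4.
r is an integer, so P40 is the value at rank 4: 324.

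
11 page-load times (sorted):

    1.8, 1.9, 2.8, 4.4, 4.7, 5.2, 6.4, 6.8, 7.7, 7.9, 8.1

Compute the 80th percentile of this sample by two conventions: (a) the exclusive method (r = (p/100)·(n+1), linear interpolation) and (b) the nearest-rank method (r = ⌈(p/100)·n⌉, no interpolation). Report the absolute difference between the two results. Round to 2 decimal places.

n = 11.
(a) r = 9.6; between ranks 9 (7.7) and 10 (7.9): 7.82.
(b) the nearest-rank method: rank 9 → 7.7.
|7.82 − 7.7| = 0.12.

0.12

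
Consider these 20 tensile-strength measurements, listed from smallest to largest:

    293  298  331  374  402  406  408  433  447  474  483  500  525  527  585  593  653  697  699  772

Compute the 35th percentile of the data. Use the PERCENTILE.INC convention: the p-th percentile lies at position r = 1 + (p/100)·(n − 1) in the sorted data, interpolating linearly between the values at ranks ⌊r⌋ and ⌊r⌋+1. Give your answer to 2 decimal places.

n = 20.
r = 1 + (35/100)·(20 − 1) = 1 + 6.65 = 7.65.
Rank 7 is 408 and rank 8 is 433.
Interpolate: 408 + 0.65·(433 − 408) = 408 + 0.65·25 = 424.25.

424.25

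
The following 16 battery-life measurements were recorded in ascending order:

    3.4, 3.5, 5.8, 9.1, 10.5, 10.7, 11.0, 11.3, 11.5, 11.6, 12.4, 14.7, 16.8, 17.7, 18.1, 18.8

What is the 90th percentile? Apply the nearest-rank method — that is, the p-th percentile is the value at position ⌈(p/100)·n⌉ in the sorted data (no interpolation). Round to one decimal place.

18.1

n = 16.
Position = ⌈90/100 · 16⌉ = ⌈14.4⌉ = 15.
The value at rank 15 is 18.1.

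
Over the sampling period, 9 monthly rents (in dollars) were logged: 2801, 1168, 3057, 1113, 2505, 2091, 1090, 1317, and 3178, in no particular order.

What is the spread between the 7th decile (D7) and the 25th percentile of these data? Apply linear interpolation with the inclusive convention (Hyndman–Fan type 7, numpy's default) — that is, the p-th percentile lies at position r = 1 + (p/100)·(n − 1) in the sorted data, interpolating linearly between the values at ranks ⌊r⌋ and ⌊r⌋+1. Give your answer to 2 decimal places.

Sorted: 1090, 1113, 1168, 1317, 2091, 2505, 2801, 3057, 3178.
n = 9.
P25: r = 3 (integer) → 1168.
P70: r = 6.6; ranks 6–7 are 2505, 2801; interpolating gives 2682.6.
Difference: 2682.6 − 1168 = 1514.6.

1514.60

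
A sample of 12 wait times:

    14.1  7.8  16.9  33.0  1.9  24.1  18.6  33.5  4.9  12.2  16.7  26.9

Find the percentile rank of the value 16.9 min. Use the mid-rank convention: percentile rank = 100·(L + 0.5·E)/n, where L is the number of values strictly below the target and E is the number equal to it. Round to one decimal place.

Sorted: 1.9, 4.9, 7.8, 12.2, 14.1, 16.7, 16.9, 18.6, 24.1, 26.9, 33.0, 33.5.
Count below 16.9: L = 6; count equal: E = 1; n = 12.
Percentile rank = 100·(6 + 0.5·1)/12 = 100·6.5/12 = 54.17.

54.2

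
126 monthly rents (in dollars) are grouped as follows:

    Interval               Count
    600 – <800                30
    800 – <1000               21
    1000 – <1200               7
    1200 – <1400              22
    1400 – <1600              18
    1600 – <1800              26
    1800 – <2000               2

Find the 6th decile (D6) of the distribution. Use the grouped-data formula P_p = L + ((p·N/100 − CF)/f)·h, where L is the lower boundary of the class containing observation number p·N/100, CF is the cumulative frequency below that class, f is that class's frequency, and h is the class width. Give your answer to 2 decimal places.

1360.00

N = 126; target position k = 60/100 · 126 = 75.6.
Cumulative frequencies: 30, 51, 58, 80, 98, 124, 126.
Observation 75.6 falls in the class 1200 – <1400.
L = 1200, CF = 58, f = 22, h = 200.
P60 = 1200 + ((75.6 − 58)/22)·200 = 1200 + 160 = 1360.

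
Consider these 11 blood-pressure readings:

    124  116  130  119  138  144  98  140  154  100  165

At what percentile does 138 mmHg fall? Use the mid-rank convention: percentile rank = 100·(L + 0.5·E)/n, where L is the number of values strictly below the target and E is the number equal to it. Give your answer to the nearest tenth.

Sorted: 98, 100, 116, 119, 124, 130, 138, 140, 144, 154, 165.
Count below 138: L = 6; count equal: E = 1; n = 11.
Percentile rank = 100·(6 + 0.5·1)/11 = 100·6.5/11 = 59.09.

59.1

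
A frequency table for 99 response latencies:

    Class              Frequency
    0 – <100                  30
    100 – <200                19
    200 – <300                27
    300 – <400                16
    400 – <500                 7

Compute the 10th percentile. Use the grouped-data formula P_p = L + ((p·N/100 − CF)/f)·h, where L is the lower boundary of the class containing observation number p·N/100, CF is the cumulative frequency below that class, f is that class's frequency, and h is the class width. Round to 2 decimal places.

N = 99; target position k = 10/100 · 99 = 9.9.
Cumulative frequencies: 30, 49, 76, 92, 99.
Observation 9.9 falls in the class 0 – <100.
L = 0, CF = 0, f = 30, h = 100.
P10 = 0 + ((9.9 − 0)/30)·100 = 0 + 33 = 33.

33.00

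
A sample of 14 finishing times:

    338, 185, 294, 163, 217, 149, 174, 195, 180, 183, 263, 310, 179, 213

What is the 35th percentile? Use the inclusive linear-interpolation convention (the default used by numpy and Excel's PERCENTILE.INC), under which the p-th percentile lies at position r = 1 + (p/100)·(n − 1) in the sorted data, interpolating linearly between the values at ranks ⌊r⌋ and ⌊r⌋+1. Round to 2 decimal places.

Sorted: 149, 163, 174, 179, 180, 183, 185, 195, 213, 217, 263, 294, 310, 338.
n = 14.
r = 1 + (35/100)·(14 − 1) = 1 + 4.55 = 5.55.
Rank 5 is 180 and rank 6 is 183.
Interpolate: 180 + 0.55·(183 − 180) = 180 + 0.55·3 = 181.65.

181.65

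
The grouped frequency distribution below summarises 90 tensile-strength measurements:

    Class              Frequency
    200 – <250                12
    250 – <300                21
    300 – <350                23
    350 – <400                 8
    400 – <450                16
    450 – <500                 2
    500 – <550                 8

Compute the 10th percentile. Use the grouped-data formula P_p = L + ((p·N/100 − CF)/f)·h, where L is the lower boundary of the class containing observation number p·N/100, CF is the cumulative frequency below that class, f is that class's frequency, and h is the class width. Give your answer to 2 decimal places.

N = 90; target position k = 10/100 · 90 = 9.
Cumulative frequencies: 12, 33, 56, 64, 80, 82, 90.
Observation 9 falls in the class 200 – <250.
L = 200, CF = 0, f = 12, h = 50.
P10 = 200 + ((9 − 0)/12)·50 = 200 + 37.5 = 237.5.

237.50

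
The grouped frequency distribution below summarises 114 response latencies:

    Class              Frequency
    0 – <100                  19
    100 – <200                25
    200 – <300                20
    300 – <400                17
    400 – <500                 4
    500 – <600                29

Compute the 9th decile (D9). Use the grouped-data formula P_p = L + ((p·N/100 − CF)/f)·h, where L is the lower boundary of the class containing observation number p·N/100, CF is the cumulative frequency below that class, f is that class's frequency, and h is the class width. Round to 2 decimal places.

560.69

N = 114; target position k = 90/100 · 114 = 102.6.
Cumulative frequencies: 19, 44, 64, 81, 85, 114.
Observation 102.6 falls in the class 500 – <600.
L = 500, CF = 85, f = 29, h = 100.
P90 = 500 + ((102.6 − 85)/29)·100 = 500 + 60.6897 = 560.69.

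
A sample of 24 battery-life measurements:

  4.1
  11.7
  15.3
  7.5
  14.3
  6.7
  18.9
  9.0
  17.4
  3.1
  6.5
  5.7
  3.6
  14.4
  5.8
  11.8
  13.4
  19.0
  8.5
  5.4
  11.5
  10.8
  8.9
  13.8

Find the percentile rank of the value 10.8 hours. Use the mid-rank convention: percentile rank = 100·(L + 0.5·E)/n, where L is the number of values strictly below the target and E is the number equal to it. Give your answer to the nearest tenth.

52.1

Sorted: 3.1, 3.6, 4.1, 5.4, 5.7, 5.8, 6.5, 6.7, 7.5, 8.5, 8.9, 9.0, 10.8, 11.5, 11.7, 11.8, 13.4, 13.8, 14.3, 14.4, 15.3, 17.4, 18.9, 19.0.
Count below 10.8: L = 12; count equal: E = 1; n = 24.
Percentile rank = 100·(12 + 0.5·1)/24 = 100·12.5/24 = 52.08.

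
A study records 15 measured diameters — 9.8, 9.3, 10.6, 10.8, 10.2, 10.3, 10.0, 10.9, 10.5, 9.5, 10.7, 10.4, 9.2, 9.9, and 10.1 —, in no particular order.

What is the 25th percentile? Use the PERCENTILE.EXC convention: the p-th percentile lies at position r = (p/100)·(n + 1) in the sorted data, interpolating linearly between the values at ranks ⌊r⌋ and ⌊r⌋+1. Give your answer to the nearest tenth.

9.8

Sorted: 9.2, 9.3, 9.5, 9.8, 9.9, 10.0, 10.1, 10.2, 10.3, 10.4, 10.5, 10.6, 10.7, 10.8, 10.9.
n = 15.
r = (25/100)·(15 + 1) = 4.
r is an integer, so P25 is the value at rank 4: 9.8.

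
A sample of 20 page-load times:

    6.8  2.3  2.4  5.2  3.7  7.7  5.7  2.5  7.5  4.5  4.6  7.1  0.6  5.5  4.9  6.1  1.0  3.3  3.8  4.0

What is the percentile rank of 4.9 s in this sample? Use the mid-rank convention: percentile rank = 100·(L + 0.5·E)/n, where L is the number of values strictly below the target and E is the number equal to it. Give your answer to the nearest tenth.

Sorted: 0.6, 1.0, 2.3, 2.4, 2.5, 3.3, 3.7, 3.8, 4.0, 4.5, 4.6, 4.9, 5.2, 5.5, 5.7, 6.1, 6.8, 7.1, 7.5, 7.7.
Count below 4.9: L = 11; count equal: E = 1; n = 20.
Percentile rank = 100·(11 + 0.5·1)/20 = 100·11.5/20 = 57.5.

57.5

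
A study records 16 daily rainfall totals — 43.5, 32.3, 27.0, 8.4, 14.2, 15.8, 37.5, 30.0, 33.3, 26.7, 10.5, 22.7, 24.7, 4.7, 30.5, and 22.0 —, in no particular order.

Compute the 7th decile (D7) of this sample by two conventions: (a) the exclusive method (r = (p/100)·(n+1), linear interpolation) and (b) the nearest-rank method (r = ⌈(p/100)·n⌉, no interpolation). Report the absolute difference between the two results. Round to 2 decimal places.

Sorted: 4.7, 8.4, 10.5, 14.2, 15.8, 22.0, 22.7, 24.7, 26.7, 27.0, 30.0, 30.5, 32.3, 33.3, 37.5, 43.5.
n = 16.
(a) r = 11.9; between ranks 11 (30.0) and 12 (30.5): 30.45.
(b) the nearest-rank method: rank 12 → 30.5.
|30.45 − 30.5| = 0.05.

0.05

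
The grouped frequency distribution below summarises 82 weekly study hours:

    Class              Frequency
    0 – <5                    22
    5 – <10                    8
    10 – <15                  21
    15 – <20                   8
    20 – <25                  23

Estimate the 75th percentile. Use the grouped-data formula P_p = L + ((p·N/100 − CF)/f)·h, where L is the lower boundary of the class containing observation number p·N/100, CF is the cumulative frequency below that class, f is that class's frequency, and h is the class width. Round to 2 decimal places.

20.54

N = 82; target position k = 75/100 · 82 = 61.5.
Cumulative frequencies: 22, 30, 51, 59, 82.
Observation 61.5 falls in the class 20 – <25.
L = 20, CF = 59, f = 23, h = 5.
P75 = 20 + ((61.5 − 59)/23)·5 = 20 + 0.543478 = 20.5435.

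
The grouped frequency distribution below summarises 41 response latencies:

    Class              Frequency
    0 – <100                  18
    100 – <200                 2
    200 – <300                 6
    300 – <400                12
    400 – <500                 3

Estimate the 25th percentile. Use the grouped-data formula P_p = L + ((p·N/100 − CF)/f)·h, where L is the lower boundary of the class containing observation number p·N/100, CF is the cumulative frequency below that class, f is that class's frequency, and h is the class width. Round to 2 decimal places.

N = 41; target position k = 25/100 · 41 = 10.25.
Cumulative frequencies: 18, 20, 26, 38, 41.
Observation 10.25 falls in the class 0 – <100.
L = 0, CF = 0, f = 18, h = 100.
P25 = 0 + ((10.25 − 0)/18)·100 = 0 + 56.9444 = 56.9444.

56.94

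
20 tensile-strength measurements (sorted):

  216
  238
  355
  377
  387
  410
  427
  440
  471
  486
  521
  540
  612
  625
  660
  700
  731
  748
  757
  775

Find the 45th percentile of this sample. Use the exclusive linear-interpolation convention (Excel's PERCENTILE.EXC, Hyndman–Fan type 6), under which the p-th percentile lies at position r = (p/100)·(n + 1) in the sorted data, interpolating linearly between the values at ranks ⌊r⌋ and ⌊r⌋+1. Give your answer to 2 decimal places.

477.75

n = 20.
r = (45/100)·(20 + 1) = 9.45.
Rank 9 is 471 and rank 10 is 486.
Interpolate: 471 + 0.45·(486 − 471) = 471 + 0.45·15 = 477.75.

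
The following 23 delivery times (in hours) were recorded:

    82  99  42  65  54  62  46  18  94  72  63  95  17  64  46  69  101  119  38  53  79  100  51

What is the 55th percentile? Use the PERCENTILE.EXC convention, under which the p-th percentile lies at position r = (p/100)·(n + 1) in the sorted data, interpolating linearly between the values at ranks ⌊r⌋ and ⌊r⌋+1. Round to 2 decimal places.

65.80

Sorted: 17, 18, 38, 42, 46, 46, 51, 53, 54, 62, 63, 64, 65, 69, 72, 79, 82, 94, 95, 99, 100, 101, 119.
n = 23.
r = (55/100)·(23 + 1) = 13.2.
Rank 13 is 65 and rank 14 is 69.
Interpolate: 65 + 0.2·(69 − 65) = 65 + 0.2·4 = 65.8.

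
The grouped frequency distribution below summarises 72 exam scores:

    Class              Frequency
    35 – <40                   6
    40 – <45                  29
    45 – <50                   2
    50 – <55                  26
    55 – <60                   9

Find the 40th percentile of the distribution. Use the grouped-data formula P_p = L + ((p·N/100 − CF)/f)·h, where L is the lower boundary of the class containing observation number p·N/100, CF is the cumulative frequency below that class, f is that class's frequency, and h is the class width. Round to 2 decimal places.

N = 72; target position k = 40/100 · 72 = 28.8.
Cumulative frequencies: 6, 35, 37, 63, 72.
Observation 28.8 falls in the class 40 – <45.
L = 40, CF = 6, f = 29, h = 5.
P40 = 40 + ((28.8 − 6)/29)·5 = 40 + 3.93103 = 43.931.

43.93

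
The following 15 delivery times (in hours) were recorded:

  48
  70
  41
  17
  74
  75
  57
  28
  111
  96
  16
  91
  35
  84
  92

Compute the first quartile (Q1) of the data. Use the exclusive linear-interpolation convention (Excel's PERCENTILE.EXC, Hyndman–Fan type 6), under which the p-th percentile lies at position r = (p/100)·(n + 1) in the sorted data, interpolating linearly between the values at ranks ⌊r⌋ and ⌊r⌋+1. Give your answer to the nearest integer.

Sorted: 16, 17, 28, 35, 41, 48, 57, 70, 74, 75, 84, 91, 92, 96, 111.
n = 15.
r = (25/100)·(15 + 1) = 4.
r is an integer, so P25 is the value at rank 4: 35.

35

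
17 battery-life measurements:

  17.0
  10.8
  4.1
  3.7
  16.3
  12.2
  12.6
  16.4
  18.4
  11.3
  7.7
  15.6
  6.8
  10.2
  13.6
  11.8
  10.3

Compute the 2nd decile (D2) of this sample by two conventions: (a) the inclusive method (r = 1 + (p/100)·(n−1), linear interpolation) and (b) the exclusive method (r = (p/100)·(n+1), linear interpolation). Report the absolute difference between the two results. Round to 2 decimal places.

Sorted: 3.7, 4.1, 6.8, 7.7, 10.2, 10.3, 10.8, 11.3, 11.8, 12.2, 12.6, 13.6, 15.6, 16.3, 16.4, 17.0, 18.4.
n = 17.
(a) r = 4.2; between ranks 4 (7.7) and 5 (10.2): 8.2.
(b) r = 3.6; between ranks 3 (6.8) and 4 (7.7): 7.34.
|8.2 − 7.34| = 0.86.

0.86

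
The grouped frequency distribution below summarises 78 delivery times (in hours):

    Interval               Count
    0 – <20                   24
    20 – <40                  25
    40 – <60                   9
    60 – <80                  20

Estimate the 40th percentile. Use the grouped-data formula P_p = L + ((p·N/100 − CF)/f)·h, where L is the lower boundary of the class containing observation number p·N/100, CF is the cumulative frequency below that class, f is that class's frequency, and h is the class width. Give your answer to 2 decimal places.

25.76

N = 78; target position k = 40/100 · 78 = 31.2.
Cumulative frequencies: 24, 49, 58, 78.
Observation 31.2 falls in the class 20 – <40.
L = 20, CF = 24, f = 25, h = 20.
P40 = 20 + ((31.2 − 24)/25)·20 = 20 + 5.76 = 25.76.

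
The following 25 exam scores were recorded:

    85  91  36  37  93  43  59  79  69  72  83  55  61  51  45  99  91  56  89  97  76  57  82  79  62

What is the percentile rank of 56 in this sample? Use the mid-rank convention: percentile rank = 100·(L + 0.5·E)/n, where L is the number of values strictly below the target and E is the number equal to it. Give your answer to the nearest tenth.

26.0

Sorted: 36, 37, 43, 45, 51, 55, 56, 57, 59, 61, 62, 69, 72, 76, 79, 79, 82, 83, 85, 89, 91, 91, 93, 97, 99.
Count below 56: L = 6; count equal: E = 1; n = 25.
Percentile rank = 100·(6 + 0.5·1)/25 = 100·6.5/25 = 26.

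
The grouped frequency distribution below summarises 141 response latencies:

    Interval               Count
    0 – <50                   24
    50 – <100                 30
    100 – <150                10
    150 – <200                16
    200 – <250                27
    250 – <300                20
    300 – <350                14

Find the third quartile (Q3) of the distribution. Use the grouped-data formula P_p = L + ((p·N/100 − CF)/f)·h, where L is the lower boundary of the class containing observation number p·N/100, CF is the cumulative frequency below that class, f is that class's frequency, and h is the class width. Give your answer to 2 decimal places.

247.69

N = 141; target position k = 75/100 · 141 = 105.75.
Cumulative frequencies: 24, 54, 64, 80, 107, 127, 141.
Observation 105.75 falls in the class 200 – <250.
L = 200, CF = 80, f = 27, h = 50.
P75 = 200 + ((105.75 − 80)/27)·50 = 200 + 47.6852 = 247.685.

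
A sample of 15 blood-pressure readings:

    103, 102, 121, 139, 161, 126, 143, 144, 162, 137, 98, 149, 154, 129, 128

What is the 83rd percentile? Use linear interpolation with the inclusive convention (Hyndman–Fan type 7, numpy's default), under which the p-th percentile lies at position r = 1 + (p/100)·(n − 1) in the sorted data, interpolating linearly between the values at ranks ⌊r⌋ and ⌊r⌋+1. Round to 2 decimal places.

152.10

Sorted: 98, 102, 103, 121, 126, 128, 129, 137, 139, 143, 144, 149, 154, 161, 162.
n = 15.
r = 1 + (83/100)·(15 − 1) = 1 + 11.62 = 12.62.
Rank 12 is 149 and rank 13 is 154.
Interpolate: 149 + 0.62·(154 − 149) = 149 + 0.62·5 = 152.1.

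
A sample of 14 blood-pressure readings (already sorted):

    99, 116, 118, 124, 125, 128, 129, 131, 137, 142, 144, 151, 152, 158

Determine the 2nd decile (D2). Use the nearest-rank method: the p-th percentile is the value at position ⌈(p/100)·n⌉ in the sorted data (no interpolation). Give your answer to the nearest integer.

n = 14.
Position = ⌈20/100 · 14⌉ = ⌈2.8⌉ = 3.
The value at rank 3 is 118.

118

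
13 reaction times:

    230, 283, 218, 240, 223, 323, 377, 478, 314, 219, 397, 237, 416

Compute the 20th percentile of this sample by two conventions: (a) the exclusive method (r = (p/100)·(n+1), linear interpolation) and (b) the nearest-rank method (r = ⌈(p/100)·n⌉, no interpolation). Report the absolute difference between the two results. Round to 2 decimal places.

0.80

Sorted: 218, 219, 223, 230, 237, 240, 283, 314, 323, 377, 397, 416, 478.
n = 13.
(a) r = 2.8; between ranks 2 (219) and 3 (223): 222.2.
(b) the nearest-rank method: rank 3 → 223.
|222.2 − 223| = 0.8.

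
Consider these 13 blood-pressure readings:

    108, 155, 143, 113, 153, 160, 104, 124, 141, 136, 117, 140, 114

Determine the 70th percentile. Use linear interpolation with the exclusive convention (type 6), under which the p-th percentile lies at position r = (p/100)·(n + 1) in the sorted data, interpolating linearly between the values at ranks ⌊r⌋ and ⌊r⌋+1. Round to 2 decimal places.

142.60

Sorted: 104, 108, 113, 114, 117, 124, 136, 140, 141, 143, 153, 155, 160.
n = 13.
r = (70/100)·(13 + 1) = 9.8.
Rank 9 is 141 and rank 10 is 143.
Interpolate: 141 + 0.8·(143 − 141) = 141 + 0.8·2 = 142.6.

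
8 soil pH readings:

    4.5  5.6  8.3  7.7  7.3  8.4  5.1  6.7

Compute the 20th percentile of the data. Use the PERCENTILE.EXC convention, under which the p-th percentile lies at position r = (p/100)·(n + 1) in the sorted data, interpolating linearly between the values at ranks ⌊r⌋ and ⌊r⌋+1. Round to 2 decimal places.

Sorted: 4.5, 5.1, 5.6, 6.7, 7.3, 7.7, 8.3, 8.4.
n = 8.
r = (20/100)·(8 + 1) = 1.8.
Rank 1 is 4.5 and rank 2 is 5.1.
Interpolate: 4.5 + 0.8·(5.1 − 4.5) = 4.5 + 0.8·0.6 = 4.98.

4.98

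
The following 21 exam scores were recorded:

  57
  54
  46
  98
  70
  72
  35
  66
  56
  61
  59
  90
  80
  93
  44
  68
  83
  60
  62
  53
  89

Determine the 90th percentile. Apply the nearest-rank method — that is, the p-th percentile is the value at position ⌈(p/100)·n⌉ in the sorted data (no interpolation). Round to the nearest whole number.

Sorted: 35, 44, 46, 53, 54, 56, 57, 59, 60, 61, 62, 66, 68, 70, 72, 80, 83, 89, 90, 93, 98.
n = 21.
Position = ⌈90/100 · 21⌉ = ⌈18.9⌉ = 19.
The value at rank 19 is 90.

90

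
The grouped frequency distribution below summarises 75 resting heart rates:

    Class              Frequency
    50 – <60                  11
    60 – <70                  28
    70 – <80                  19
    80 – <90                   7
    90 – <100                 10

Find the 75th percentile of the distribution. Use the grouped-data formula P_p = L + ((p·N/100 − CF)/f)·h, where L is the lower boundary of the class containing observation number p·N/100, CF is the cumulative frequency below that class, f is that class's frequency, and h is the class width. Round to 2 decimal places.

N = 75; target position k = 75/100 · 75 = 56.25.
Cumulative frequencies: 11, 39, 58, 65, 75.
Observation 56.25 falls in the class 70 – <80.
L = 70, CF = 39, f = 19, h = 10.
P75 = 70 + ((56.25 − 39)/19)·10 = 70 + 9.07895 = 79.0789.

79.08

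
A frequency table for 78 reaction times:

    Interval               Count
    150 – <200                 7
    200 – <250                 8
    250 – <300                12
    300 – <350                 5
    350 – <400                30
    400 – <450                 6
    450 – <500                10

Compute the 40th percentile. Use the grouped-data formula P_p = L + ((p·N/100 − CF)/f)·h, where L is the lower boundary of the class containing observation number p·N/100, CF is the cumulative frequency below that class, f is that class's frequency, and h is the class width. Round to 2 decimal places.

342.00

N = 78; target position k = 40/100 · 78 = 31.2.
Cumulative frequencies: 7, 15, 27, 32, 62, 68, 78.
Observation 31.2 falls in the class 300 – <350.
L = 300, CF = 27, f = 5, h = 50.
P40 = 300 + ((31.2 − 27)/5)·50 = 300 + 42 = 342.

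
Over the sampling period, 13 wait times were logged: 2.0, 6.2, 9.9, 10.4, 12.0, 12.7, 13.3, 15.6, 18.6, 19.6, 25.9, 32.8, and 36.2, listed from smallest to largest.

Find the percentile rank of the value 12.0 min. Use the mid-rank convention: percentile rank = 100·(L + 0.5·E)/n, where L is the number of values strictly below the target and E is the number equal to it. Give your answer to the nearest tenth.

Count below 12.0: L = 4; count equal: E = 1; n = 13.
Percentile rank = 100·(4 + 0.5·1)/13 = 100·4.5/13 = 34.62.

34.6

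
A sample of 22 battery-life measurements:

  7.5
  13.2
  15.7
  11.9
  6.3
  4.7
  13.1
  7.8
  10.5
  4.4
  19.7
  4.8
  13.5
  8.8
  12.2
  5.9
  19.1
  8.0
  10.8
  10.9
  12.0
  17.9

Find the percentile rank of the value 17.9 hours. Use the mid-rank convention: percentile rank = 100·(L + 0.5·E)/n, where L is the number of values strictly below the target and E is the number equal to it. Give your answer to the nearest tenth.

88.6

Sorted: 4.4, 4.7, 4.8, 5.9, 6.3, 7.5, 7.8, 8.0, 8.8, 10.5, 10.8, 10.9, 11.9, 12.0, 12.2, 13.1, 13.2, 13.5, 15.7, 17.9, 19.1, 19.7.
Count below 17.9: L = 19; count equal: E = 1; n = 22.
Percentile rank = 100·(19 + 0.5·1)/22 = 100·19.5/22 = 88.64.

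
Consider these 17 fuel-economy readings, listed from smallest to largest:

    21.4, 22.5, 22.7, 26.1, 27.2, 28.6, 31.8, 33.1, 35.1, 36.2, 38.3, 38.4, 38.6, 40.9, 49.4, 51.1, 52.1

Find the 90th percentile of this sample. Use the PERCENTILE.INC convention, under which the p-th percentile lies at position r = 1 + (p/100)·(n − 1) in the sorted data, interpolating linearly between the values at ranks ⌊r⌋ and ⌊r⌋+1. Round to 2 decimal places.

50.08

n = 17.
r = 1 + (90/100)·(17 − 1) = 1 + 14.4 = 15.4.
Rank 15 is 49.4 and rank 16 is 51.1.
Interpolate: 49.4 + 0.4·(51.1 − 49.4) = 49.4 + 0.4·1.7 = 50.08.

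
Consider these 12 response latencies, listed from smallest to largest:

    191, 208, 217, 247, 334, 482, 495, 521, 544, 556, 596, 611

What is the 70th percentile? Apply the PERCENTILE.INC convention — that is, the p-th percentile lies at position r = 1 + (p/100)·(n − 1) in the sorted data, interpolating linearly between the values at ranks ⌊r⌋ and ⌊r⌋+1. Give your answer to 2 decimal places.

537.10

n = 12.
r = 1 + (70/100)·(12 − 1) = 1 + 7.7 = 8.7.
Rank 8 is 521 and rank 9 is 544.
Interpolate: 521 + 0.7·(544 − 521) = 521 + 0.7·23 = 537.1.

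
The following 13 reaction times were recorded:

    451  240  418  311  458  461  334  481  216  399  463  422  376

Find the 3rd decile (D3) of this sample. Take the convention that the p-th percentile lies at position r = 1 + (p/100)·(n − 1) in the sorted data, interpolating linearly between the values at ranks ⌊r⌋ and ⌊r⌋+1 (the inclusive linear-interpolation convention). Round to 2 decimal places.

359.20

Sorted: 216, 240, 311, 334, 376, 399, 418, 422, 451, 458, 461, 463, 481.
n = 13.
r = 1 + (30/100)·(13 − 1) = 1 + 3.6 = 4.6.
Rank 4 is 334 and rank 5 is 376.
Interpolate: 334 + 0.6·(376 − 334) = 334 + 0.6·42 = 359.2.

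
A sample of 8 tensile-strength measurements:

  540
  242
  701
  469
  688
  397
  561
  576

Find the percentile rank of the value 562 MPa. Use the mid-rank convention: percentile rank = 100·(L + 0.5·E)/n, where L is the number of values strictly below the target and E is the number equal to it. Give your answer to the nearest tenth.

Sorted: 242, 397, 469, 540, 561, 576, 688, 701.
Count below 562: L = 5; count equal: E = 0; n = 8.
Percentile rank = 100·(5 + 0.5·0)/8 = 100·5/8 = 62.5.

62.5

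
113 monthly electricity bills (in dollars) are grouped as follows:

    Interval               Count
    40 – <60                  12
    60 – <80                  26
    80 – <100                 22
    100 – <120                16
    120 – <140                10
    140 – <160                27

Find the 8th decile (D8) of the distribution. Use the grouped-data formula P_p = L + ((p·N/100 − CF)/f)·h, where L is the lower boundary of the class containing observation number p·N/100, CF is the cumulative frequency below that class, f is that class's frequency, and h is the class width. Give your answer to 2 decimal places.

143.26

N = 113; target position k = 80/100 · 113 = 90.4.
Cumulative frequencies: 12, 38, 60, 76, 86, 113.
Observation 90.4 falls in the class 140 – <160.
L = 140, CF = 86, f = 27, h = 20.
P80 = 140 + ((90.4 − 86)/27)·20 = 140 + 3.25926 = 143.259.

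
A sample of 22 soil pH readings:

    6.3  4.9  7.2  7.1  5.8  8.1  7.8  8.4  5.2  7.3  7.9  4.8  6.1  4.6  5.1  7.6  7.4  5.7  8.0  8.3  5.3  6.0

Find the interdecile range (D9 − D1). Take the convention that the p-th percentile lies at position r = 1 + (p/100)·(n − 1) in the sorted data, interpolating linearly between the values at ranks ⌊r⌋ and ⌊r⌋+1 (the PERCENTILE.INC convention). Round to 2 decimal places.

Sorted: 4.6, 4.8, 4.9, 5.1, 5.2, 5.3, 5.7, 5.8, 6.0, 6.1, 6.3, 7.1, 7.2, 7.3, 7.4, 7.6, 7.8, 7.9, 8.0, 8.1, 8.3, 8.4.
n = 22.
P10: r = 3.1; ranks 3–4 are 4.9, 5.1; interpolating gives 4.92.
P90: r = 19.9; ranks 19–20 are 8.0, 8.1; interpolating gives 8.09.
Difference: 8.09 − 4.92 = 3.17.

3.17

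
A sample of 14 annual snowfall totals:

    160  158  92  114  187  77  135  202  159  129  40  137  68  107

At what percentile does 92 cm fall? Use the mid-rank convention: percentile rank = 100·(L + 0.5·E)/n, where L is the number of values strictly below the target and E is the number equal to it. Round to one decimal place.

25.0

Sorted: 40, 68, 77, 92, 107, 114, 129, 135, 137, 158, 159, 160, 187, 202.
Count below 92: L = 3; count equal: E = 1; n = 14.
Percentile rank = 100·(3 + 0.5·1)/14 = 100·3.5/14 = 25.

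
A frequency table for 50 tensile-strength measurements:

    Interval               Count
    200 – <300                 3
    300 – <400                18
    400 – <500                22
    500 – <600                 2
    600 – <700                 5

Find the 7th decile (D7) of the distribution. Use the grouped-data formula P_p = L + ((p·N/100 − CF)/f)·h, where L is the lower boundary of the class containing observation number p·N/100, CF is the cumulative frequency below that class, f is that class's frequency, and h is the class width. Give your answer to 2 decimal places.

463.64

N = 50; target position k = 70/100 · 50 = 35.
Cumulative frequencies: 3, 21, 43, 45, 50.
Observation 35 falls in the class 400 – <500.
L = 400, CF = 21, f = 22, h = 100.
P70 = 400 + ((35 − 21)/22)·100 = 400 + 63.6364 = 463.636.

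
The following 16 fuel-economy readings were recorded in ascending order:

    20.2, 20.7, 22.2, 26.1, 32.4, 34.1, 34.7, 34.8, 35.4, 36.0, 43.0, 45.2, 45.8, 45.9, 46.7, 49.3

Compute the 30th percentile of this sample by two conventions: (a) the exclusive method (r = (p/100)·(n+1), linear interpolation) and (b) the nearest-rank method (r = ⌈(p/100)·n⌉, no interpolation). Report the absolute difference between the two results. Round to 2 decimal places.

n = 16.
(a) r = 5.1; between ranks 5 (32.4) and 6 (34.1): 32.57.
(b) the nearest-rank method: rank 5 → 32.4.
|32.57 − 32.4| = 0.17.

0.17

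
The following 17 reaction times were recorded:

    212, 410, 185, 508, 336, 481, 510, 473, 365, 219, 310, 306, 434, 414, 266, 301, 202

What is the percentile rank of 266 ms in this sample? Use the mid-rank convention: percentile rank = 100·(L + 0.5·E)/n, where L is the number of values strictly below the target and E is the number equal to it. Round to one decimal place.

26.5

Sorted: 185, 202, 212, 219, 266, 301, 306, 310, 336, 365, 410, 414, 434, 473, 481, 508, 510.
Count below 266: L = 4; count equal: E = 1; n = 17.
Percentile rank = 100·(4 + 0.5·1)/17 = 100·4.5/17 = 26.47.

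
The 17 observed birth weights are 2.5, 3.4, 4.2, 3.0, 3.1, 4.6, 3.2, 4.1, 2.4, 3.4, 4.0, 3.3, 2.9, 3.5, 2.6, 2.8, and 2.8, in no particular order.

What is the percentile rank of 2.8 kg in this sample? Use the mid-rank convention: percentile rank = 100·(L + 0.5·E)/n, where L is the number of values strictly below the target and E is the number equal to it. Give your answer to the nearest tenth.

Sorted: 2.4, 2.5, 2.6, 2.8, 2.8, 2.9, 3.0, 3.1, 3.2, 3.3, 3.4, 3.4, 3.5, 4.0, 4.1, 4.2, 4.6.
Count below 2.8: L = 3; count equal: E = 2; n = 17.
Percentile rank = 100·(3 + 0.5·2)/17 = 100·4/17 = 23.53.

23.5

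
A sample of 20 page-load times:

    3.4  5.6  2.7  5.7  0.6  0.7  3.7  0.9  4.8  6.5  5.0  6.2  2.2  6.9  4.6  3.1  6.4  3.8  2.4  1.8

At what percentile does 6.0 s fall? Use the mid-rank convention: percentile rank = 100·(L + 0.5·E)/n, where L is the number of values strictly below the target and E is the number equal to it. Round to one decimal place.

Sorted: 0.6, 0.7, 0.9, 1.8, 2.2, 2.4, 2.7, 3.1, 3.4, 3.7, 3.8, 4.6, 4.8, 5.0, 5.6, 5.7, 6.2, 6.4, 6.5, 6.9.
Count below 6.0: L = 16; count equal: E = 0; n = 20.
Percentile rank = 100·(16 + 0.5·0)/20 = 100·16/20 = 80.

80.0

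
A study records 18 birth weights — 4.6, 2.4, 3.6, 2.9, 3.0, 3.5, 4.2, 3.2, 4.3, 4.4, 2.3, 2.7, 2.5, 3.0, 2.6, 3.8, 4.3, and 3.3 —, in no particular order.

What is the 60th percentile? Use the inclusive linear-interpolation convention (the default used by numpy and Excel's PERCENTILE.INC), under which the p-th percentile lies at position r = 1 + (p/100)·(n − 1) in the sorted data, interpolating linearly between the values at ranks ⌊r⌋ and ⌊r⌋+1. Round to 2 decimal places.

3.52

Sorted: 2.3, 2.4, 2.5, 2.6, 2.7, 2.9, 3.0, 3.0, 3.2, 3.3, 3.5, 3.6, 3.8, 4.2, 4.3, 4.3, 4.4, 4.6.
n = 18.
r = 1 + (60/100)·(18 − 1) = 1 + 10.2 = 11.2.
Rank 11 is 3.5 and rank 12 is 3.6.
Interpolate: 3.5 + 0.2·(3.6 − 3.5) = 3.5 + 0.2·0.1 = 3.52.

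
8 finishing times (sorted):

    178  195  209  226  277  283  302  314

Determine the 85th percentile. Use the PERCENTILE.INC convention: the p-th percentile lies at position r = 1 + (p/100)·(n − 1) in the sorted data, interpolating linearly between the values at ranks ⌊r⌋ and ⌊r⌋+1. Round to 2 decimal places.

301.05

n = 8.
r = 1 + (85/100)·(8 − 1) = 1 + 5.95 = 6.95.
Rank 6 is 283 and rank 7 is 302.
Interpolate: 283 + 0.95·(302 − 283) = 283 + 0.95·19 = 301.05.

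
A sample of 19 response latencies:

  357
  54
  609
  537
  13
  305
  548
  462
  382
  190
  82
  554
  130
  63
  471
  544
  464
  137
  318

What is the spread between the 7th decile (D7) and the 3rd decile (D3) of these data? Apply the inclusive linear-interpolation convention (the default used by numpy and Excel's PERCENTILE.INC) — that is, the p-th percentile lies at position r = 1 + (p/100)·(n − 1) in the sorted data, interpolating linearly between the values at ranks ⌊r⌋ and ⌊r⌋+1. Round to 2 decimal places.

310.00

Sorted: 13, 54, 63, 82, 130, 137, 190, 305, 318, 357, 382, 462, 464, 471, 537, 544, 548, 554, 609.
n = 19.
P30: r = 6.4; ranks 6–7 are 137, 190; interpolating gives 158.2.
P70: r = 13.6; ranks 13–14 are 464, 471; interpolating gives 468.2.
Difference: 468.2 − 158.2 = 310.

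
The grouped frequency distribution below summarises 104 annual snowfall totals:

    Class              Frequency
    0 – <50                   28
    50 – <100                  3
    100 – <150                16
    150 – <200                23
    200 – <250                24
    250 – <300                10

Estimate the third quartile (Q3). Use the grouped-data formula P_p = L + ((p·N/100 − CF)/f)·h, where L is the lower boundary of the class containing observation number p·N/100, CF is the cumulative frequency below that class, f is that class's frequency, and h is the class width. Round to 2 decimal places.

216.67

N = 104; target position k = 75/100 · 104 = 78.
Cumulative frequencies: 28, 31, 47, 70, 94, 104.
Observation 78 falls in the class 200 – <250.
L = 200, CF = 70, f = 24, h = 50.
P75 = 200 + ((78 − 70)/24)·50 = 200 + 16.6667 = 216.667.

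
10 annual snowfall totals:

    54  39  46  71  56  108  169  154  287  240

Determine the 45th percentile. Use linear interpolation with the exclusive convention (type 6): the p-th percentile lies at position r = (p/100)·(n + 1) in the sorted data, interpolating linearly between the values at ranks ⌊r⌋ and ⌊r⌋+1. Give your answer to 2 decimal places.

Sorted: 39, 46, 54, 56, 71, 108, 154, 169, 240, 287.
n = 10.
r = (45/100)·(10 + 1) = 4.95.
Rank 4 is 56 and rank 5 is 71.
Interpolate: 56 + 0.95·(71 − 56) = 56 + 0.95·15 = 70.25.

70.25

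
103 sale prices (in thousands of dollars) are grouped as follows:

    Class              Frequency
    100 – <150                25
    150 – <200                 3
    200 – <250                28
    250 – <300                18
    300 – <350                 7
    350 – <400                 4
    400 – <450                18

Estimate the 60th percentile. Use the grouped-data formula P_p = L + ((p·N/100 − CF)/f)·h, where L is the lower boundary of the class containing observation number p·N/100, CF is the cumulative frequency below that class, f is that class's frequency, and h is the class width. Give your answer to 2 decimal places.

266.11

N = 103; target position k = 60/100 · 103 = 61.8.
Cumulative frequencies: 25, 28, 56, 74, 81, 85, 103.
Observation 61.8 falls in the class 250 – <300.
L = 250, CF = 56, f = 18, h = 50.
P60 = 250 + ((61.8 − 56)/18)·50 = 250 + 16.1111 = 266.111.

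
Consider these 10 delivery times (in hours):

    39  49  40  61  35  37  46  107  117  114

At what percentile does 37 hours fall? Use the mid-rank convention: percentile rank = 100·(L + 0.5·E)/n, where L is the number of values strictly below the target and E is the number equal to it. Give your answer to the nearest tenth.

15.0

Sorted: 35, 37, 39, 40, 46, 49, 61, 107, 114, 117.
Count below 37: L = 1; count equal: E = 1; n = 10.
Percentile rank = 100·(1 + 0.5·1)/10 = 100·1.5/10 = 15.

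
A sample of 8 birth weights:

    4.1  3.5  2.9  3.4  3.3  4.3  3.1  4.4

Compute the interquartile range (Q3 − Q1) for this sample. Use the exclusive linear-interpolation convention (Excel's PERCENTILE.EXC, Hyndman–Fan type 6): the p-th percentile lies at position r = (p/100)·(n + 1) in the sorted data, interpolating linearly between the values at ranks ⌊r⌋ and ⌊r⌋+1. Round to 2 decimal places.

Sorted: 2.9, 3.1, 3.3, 3.4, 3.5, 4.1, 4.3, 4.4.
n = 8.
P25: r = 2.25; ranks 2–3 are 3.1, 3.3; interpolating gives 3.15.
P75: r = 6.75; ranks 6–7 are 4.1, 4.3; interpolating gives 4.25.
Difference: 4.25 − 3.15 = 1.1.

1.10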